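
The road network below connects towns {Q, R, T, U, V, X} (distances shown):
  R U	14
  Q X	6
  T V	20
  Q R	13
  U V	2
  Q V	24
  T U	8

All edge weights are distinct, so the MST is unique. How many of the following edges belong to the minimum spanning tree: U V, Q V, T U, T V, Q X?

3

Kruskal's algorithm — process edges by increasing weight (ties by edge label):
U V (2): add. Components now {Q} {X} {T} {U,V} {R}
Q X (6): add. Components now {Q,X} {T} {U,V} {R}
T U (8): add. Components now {Q,X} {T,U,V} {R}
Q R (13): add. Components now {Q,R,X} {T,U,V}
R U (14): add. Components now {Q,R,T,U,V,X}
MST edge set: {U V, Q X, T U, Q R, R U}.
Of the listed edges, {U V, T U, Q X} are in the MST → 3.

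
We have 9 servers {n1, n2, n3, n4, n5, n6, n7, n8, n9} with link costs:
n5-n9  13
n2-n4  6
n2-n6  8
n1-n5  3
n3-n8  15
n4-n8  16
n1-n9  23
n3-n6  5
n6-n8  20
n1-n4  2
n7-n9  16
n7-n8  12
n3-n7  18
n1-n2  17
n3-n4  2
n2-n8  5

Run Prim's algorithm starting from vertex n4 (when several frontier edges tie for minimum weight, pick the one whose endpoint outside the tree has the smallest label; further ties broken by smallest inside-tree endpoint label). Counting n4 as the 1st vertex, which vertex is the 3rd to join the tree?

Prim's algorithm from n4:
Step 1: cheapest edge leaving the tree is n1-n4 (2); add n1.
Step 2: cheapest edge leaving the tree is n3-n4 (2); add n3.
Step 3: cheapest edge leaving the tree is n1-n5 (3); add n5.
Step 4: cheapest edge leaving the tree is n3-n6 (5); add n6.
Step 5: cheapest edge leaving the tree is n2-n4 (6); add n2.
Step 6: cheapest edge leaving the tree is n2-n8 (5); add n8.
Step 7: cheapest edge leaving the tree is n7-n8 (12); add n7.
Step 8: cheapest edge leaving the tree is n5-n9 (13); add n9.
Vertex order: n4, n1, n3, n5, n6, n2, n8, n7, n9. The 3rd vertex is n3.

n3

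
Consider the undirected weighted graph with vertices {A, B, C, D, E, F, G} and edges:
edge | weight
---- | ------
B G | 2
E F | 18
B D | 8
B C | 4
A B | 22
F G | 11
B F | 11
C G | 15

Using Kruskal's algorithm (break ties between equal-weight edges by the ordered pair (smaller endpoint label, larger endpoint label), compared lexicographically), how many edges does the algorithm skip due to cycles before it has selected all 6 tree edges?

2

Kruskal: consider edges lightest-first.
B G (2): add — endpoints in different components.
B C (4): add — endpoints in different components.
B D (8): add — endpoints in different components.
B F (11): add — endpoints in different components.
F G (11): skip — F and G already connected.
C G (15): skip — C and G already connected.
E F (18): add — endpoints in different components.
A B (22): add — endpoints in different components.
Edges rejected before the tree was complete: 2.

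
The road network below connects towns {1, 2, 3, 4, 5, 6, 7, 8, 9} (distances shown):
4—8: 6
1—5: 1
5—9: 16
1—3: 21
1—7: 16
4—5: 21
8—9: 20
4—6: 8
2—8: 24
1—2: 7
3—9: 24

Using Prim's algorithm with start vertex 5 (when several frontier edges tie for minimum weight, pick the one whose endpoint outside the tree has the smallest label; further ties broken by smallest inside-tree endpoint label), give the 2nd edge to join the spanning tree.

Prim's algorithm from 5:
Step 1: frontier [1—5 1, 5—9 16, 4—5 21] → take 1—5 (1); add 1.
Step 2: frontier [1—2 7, 1—7 16, 1—3 21, 5—9 16, 4—5 21] → take 1—2 (7); add 2.
Step 3: frontier [1—7 16, 1—3 21, 2—8 24, 5—9 16, 4—5 21] → take 1—7 (16); add 7.
Step 4: frontier [1—3 21, 2—8 24, 5—9 16, 4—5 21] → take 5—9 (16); add 9.
Step 5: frontier [1—3 21, 2—8 24, 4—5 21, 8—9 20, 3—9 24] → take 8—9 (20); add 8.
Step 6: frontier [1—3 21, 4—5 21, 4—8 6, 3—9 24] → take 4—8 (6); add 4.
Step 7: frontier [1—3 21, 4—6 8, 3—9 24] → take 4—6 (8); add 6.
Step 8: frontier [1—3 21, 3—9 24] → take 1—3 (21); add 3.
The 2nd edge added is 1—2.

1-2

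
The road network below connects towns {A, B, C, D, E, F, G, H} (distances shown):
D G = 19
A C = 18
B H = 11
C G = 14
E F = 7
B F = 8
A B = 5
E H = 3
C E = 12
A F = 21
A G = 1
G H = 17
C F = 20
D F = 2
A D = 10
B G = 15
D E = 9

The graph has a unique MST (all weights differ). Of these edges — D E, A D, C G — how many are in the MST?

Kruskal: consider edges lightest-first.
A G (1): add — endpoints in different components.
D F (2): add — endpoints in different components.
E H (3): add — endpoints in different components.
A B (5): add — endpoints in different components.
E F (7): add — endpoints in different components.
B F (8): add — endpoints in different components.
D E (9): skip — D and E already connected.
A D (10): skip — A and D already connected.
B H (11): skip — B and H already connected.
C E (12): add — endpoints in different components.
MST edge set: {A G, D F, E H, A B, E F, B F, C E}.
Of the listed edges, {} are in the MST → 0.

0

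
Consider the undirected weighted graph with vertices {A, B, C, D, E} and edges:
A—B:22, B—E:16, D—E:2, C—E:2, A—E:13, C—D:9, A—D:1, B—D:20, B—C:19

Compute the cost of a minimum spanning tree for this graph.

21

Sort edges by weight, then run Kruskal:
A—D (1): add — endpoints in different components.
C—E (2): add — endpoints in different components.
D—E (2): add — endpoints in different components.
C—D (9): skip — C and D already connected.
A—E (13): skip — A and E already connected.
B—E (16): add — endpoints in different components.
MST edges: A—D, C—E, D—E, B—E; total weight 1+2+2+16 = 21.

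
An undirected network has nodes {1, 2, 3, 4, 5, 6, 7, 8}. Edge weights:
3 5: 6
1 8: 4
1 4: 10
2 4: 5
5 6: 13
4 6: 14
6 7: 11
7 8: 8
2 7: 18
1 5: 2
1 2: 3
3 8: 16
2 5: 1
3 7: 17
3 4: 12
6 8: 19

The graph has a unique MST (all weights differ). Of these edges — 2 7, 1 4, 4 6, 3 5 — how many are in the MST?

1

Sort edges by weight, then run Kruskal:
2 5 (1): add — endpoints in different components.
1 5 (2): add — endpoints in different components.
1 2 (3): skip — 1 and 2 already connected.
1 8 (4): add — endpoints in different components.
2 4 (5): add — endpoints in different components.
3 5 (6): add — endpoints in different components.
7 8 (8): add — endpoints in different components.
1 4 (10): skip — 1 and 4 already connected.
6 7 (11): add — endpoints in different components.
MST edge set: {2 5, 1 5, 1 8, 2 4, 3 5, 7 8, 6 7}.
Of the listed edges, {3 5} are in the MST → 1.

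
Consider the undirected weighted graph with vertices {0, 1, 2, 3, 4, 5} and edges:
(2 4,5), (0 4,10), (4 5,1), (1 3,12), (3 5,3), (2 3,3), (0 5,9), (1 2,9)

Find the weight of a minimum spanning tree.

Grow the tree from 3 using Prim:
Step 1: frontier [2 3 3, 3 5 3, 1 3 12] → take 2 3 (3); add 2.
Step 2: frontier [2 4 5, 1 2 9, 3 5 3, 1 3 12] → take 3 5 (3); add 5.
Step 3: frontier [2 4 5, 1 2 9, 1 3 12, 4 5 1, 0 5 9] → take 4 5 (1); add 4.
Step 4: frontier [1 2 9, 1 3 12, 0 4 10, 0 5 9] → take 0 5 (9); add 0.
Step 5: frontier [1 2 9, 1 3 12] → take 1 2 (9); add 1.
MST edges: 2 3, 3 5, 4 5, 0 5, 1 2; total weight 3+3+1+9+9 = 25.

25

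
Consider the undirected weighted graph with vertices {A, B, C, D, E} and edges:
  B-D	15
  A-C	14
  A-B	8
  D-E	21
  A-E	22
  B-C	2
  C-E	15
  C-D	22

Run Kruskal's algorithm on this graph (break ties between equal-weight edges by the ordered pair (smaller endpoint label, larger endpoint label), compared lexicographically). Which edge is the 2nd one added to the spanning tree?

Kruskal: consider edges lightest-first.
B-C (2): add. Components now {A} {B,C} {D} {E}
A-B (8): add. Components now {A,B,C} {D} {E}
A-C (14): skip — A and C already connected.
B-D (15): add. Components now {A,B,C,D} {E}
C-E (15): add. Components now {A,B,C,D,E}
The 2nd edge added is A-B.

A-B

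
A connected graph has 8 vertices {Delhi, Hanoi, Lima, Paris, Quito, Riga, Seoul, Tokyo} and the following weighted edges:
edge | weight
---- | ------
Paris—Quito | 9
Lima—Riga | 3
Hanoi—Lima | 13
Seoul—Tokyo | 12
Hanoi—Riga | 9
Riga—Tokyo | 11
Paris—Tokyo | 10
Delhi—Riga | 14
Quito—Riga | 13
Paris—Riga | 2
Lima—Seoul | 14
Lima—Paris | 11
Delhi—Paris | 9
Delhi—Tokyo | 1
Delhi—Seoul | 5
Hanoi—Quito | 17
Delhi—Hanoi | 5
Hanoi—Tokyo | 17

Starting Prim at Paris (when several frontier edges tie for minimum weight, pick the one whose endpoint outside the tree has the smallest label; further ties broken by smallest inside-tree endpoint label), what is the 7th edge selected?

Paris-Quito

Grow the tree from Paris using Prim:
Step 1: cheapest edge leaving the tree is Paris—Riga (2); add Riga.
Step 2: cheapest edge leaving the tree is Lima—Riga (3); add Lima.
Step 3: cheapest edge leaving the tree is Delhi—Paris (9); add Delhi.
Step 4: cheapest edge leaving the tree is Delhi—Tokyo (1); add Tokyo.
Step 5: cheapest edge leaving the tree is Delhi—Hanoi (5); add Hanoi.
Step 6: cheapest edge leaving the tree is Delhi—Seoul (5); add Seoul.
Step 7: cheapest edge leaving the tree is Paris—Quito (9); add Quito.
The 7th edge added is Paris—Quito.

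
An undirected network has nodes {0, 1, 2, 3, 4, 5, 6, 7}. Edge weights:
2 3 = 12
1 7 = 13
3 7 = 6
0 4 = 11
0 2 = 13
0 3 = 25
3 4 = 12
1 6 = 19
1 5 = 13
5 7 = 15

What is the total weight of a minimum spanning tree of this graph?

86

Kruskal: consider edges lightest-first.
3 7 (6): add — endpoints in different components.
0 4 (11): add — endpoints in different components.
2 3 (12): add — endpoints in different components.
3 4 (12): add — endpoints in different components.
0 2 (13): skip — 0 and 2 already connected.
1 5 (13): add — endpoints in different components.
1 7 (13): add — endpoints in different components.
5 7 (15): skip — 5 and 7 already connected.
1 6 (19): add — endpoints in different components.
MST edges: 3 7, 0 4, 2 3, 3 4, 1 5, 1 7, 1 6; total weight 6+11+12+12+13+13+19 = 86.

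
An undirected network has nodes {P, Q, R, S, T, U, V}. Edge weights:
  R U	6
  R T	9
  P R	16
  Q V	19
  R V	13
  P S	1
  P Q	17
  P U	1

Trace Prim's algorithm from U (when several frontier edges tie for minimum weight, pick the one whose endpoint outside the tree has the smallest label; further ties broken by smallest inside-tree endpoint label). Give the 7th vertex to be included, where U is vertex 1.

Grow the tree from U using Prim:
Step 1: cheapest edge leaving the tree is P U (1); add P.
Step 2: cheapest edge leaving the tree is P S (1); add S.
Step 3: cheapest edge leaving the tree is R U (6); add R.
Step 4: cheapest edge leaving the tree is R T (9); add T.
Step 5: cheapest edge leaving the tree is R V (13); add V.
Step 6: cheapest edge leaving the tree is P Q (17); add Q.
Vertex order: U, P, S, R, T, V, Q. The 7th vertex is Q.

Q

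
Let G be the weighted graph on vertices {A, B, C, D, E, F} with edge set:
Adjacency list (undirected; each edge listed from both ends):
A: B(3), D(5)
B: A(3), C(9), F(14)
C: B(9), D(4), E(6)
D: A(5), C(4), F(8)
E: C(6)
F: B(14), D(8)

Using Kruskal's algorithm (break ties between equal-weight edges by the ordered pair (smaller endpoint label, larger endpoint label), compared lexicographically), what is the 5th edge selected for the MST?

Kruskal's algorithm — process edges by increasing weight (ties by edge label):
A B (3): add. Components now {A,B} {C} {D} {E} {F}
C D (4): add. Components now {A,B} {C,D} {E} {F}
A D (5): add. Components now {A,B,C,D} {E} {F}
C E (6): add. Components now {A,B,C,D,E} {F}
D F (8): add. Components now {A,B,C,D,E,F}
The 5th edge added is D F.

D-F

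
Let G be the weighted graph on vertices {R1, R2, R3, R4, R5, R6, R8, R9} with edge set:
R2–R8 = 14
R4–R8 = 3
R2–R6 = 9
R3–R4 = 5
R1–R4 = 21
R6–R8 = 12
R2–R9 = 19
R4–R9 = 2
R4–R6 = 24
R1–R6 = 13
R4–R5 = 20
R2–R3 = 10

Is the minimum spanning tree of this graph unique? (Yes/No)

Kruskal: consider edges lightest-first.
R4–R9 (2): add — endpoints in different components.
R4–R8 (3): add — endpoints in different components.
R3–R4 (5): add — endpoints in different components.
R2–R6 (9): add — endpoints in different components.
R2–R3 (10): add — endpoints in different components.
R6–R8 (12): skip — R6 and R8 already connected.
R1–R6 (13): add — endpoints in different components.
R2–R8 (14): skip — R8 and R2 already connected.
R2–R9 (19): skip — R9 and R2 already connected.
R4–R5 (20): add — endpoints in different components.
Every non-tree edge has weight strictly greater than the heaviest edge on the tree path between its endpoints, so the MST is unique.

Yes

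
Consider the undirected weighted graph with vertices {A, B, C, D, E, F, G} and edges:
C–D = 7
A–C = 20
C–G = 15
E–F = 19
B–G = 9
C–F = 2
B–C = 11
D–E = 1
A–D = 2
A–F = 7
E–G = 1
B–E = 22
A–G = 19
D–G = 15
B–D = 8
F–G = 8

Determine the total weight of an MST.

Prim's algorithm from F:
Step 1: cheapest edge leaving the tree is C–F (2); add C.
Step 2: cheapest edge leaving the tree is A–F (7); add A.
Step 3: cheapest edge leaving the tree is A–D (2); add D.
Step 4: cheapest edge leaving the tree is D–E (1); add E.
Step 5: cheapest edge leaving the tree is E–G (1); add G.
Step 6: cheapest edge leaving the tree is B–D (8); add B.
MST edges: C–F, A–F, A–D, D–E, E–G, B–D; total weight 2+7+2+1+1+8 = 21.

21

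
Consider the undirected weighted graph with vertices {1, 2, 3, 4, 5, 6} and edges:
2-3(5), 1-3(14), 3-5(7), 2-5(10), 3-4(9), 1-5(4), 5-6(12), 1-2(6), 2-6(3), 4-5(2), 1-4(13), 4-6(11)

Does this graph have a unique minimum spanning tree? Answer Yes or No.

Kruskal's algorithm — process edges by increasing weight (ties by edge label):
4-5 (2): add — endpoints in different components.
2-6 (3): add — endpoints in different components.
1-5 (4): add — endpoints in different components.
2-3 (5): add — endpoints in different components.
1-2 (6): add — endpoints in different components.
Every non-tree edge has weight strictly greater than the heaviest edge on the tree path between its endpoints, so the MST is unique.

Yes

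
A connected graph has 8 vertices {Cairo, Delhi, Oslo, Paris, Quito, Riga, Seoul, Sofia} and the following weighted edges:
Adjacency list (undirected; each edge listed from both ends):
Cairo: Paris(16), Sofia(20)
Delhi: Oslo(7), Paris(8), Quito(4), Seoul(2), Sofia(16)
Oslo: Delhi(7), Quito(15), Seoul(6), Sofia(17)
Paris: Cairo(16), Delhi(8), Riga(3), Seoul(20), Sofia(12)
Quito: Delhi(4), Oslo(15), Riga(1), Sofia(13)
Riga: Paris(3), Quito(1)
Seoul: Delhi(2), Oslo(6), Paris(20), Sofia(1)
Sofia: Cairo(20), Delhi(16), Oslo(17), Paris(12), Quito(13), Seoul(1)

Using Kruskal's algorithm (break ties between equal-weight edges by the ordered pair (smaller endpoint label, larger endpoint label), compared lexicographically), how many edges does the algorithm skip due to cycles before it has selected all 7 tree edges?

Kruskal's algorithm — process edges by increasing weight (ties by edge label):
Quito–Riga (1): add — endpoints in different components.
Seoul–Sofia (1): add — endpoints in different components.
Delhi–Seoul (2): add — endpoints in different components.
Paris–Riga (3): add — endpoints in different components.
Delhi–Quito (4): add — endpoints in different components.
Oslo–Seoul (6): add — endpoints in different components.
Delhi–Oslo (7): skip — Delhi and Oslo already connected.
Delhi–Paris (8): skip — Delhi and Paris already connected.
Paris–Sofia (12): skip — Sofia and Paris already connected.
Quito–Sofia (13): skip — Sofia and Quito already connected.
Oslo–Quito (15): skip — Quito and Oslo already connected.
Cairo–Paris (16): add — endpoints in different components.
Edges rejected before the tree was complete: 5.

5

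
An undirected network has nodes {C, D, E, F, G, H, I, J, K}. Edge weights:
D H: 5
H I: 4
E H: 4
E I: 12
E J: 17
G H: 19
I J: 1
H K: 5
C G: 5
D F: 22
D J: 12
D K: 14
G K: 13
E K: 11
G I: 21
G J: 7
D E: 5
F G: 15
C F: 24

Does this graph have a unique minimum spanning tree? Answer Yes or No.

No

Kruskal's algorithm — process edges by increasing weight (ties by edge label):
I J (1): add — endpoints in different components.
E H (4): add — endpoints in different components.
H I (4): add — endpoints in different components.
C G (5): add — endpoints in different components.
D E (5): add — endpoints in different components.
D H (5): skip — D and H already connected.
H K (5): add — endpoints in different components.
G J (7): add — endpoints in different components.
E K (11): skip — E and K already connected.
D J (12): skip — D and J already connected.
E I (12): skip — E and I already connected.
G K (13): skip — G and K already connected.
D K (14): skip — D and K already connected.
F G (15): add — endpoints in different components.
Non-tree edge D H has weight 5, equal to the heaviest edge on its tree cycle — swapping gives another MST of the same weight. Not unique.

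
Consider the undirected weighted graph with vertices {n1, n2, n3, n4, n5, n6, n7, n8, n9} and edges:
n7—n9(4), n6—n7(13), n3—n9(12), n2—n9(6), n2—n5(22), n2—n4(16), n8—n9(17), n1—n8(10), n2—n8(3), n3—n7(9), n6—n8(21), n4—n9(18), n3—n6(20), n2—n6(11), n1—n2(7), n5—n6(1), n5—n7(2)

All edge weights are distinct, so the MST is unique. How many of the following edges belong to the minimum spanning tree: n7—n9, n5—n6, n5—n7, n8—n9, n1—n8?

3

Kruskal: consider edges lightest-first.
n5—n6 (1): add — endpoints in different components.
n5—n7 (2): add — endpoints in different components.
n2—n8 (3): add — endpoints in different components.
n7—n9 (4): add — endpoints in different components.
n2—n9 (6): add — endpoints in different components.
n1—n2 (7): add — endpoints in different components.
n3—n7 (9): add — endpoints in different components.
n1—n8 (10): skip — n1 and n8 already connected.
n2—n6 (11): skip — n2 and n6 already connected.
n3—n9 (12): skip — n3 and n9 already connected.
n6—n7 (13): skip — n7 and n6 already connected.
n2—n4 (16): add — endpoints in different components.
MST edge set: {n5—n6, n5—n7, n2—n8, n7—n9, n2—n9, n1—n2, n3—n7, n2—n4}.
Of the listed edges, {n7—n9, n5—n6, n5—n7} are in the MST → 3.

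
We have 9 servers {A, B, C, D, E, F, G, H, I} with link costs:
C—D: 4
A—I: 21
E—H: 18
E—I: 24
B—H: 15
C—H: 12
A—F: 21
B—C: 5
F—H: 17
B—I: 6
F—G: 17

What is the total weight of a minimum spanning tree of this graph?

100

Sort edges by weight, then run Kruskal:
C—D (4): add — endpoints in different components.
B—C (5): add — endpoints in different components.
B—I (6): add — endpoints in different components.
C—H (12): add — endpoints in different components.
B—H (15): skip — B and H already connected.
F—G (17): add — endpoints in different components.
F—H (17): add — endpoints in different components.
E—H (18): add — endpoints in different components.
A—F (21): add — endpoints in different components.
MST edges: C—D, B—C, B—I, C—H, F—G, F—H, E—H, A—F; total weight 4+5+6+12+17+17+18+21 = 100.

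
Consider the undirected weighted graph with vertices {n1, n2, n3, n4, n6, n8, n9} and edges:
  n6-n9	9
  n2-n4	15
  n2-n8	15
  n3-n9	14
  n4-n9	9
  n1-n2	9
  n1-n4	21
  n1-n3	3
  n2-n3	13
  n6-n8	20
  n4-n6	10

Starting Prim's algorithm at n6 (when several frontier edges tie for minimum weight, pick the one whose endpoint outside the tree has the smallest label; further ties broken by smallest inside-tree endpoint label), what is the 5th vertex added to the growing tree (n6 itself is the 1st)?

Prim's algorithm from n6:
Step 1: frontier [n6-n9 9, n4-n6 10, n6-n8 20] → take n6-n9 (9); add n9.
Step 2: frontier [n4-n6 10, n6-n8 20, n4-n9 9, n3-n9 14] → take n4-n9 (9); add n4.
Step 3: frontier [n2-n4 15, n1-n4 21, n6-n8 20, n3-n9 14] → take n3-n9 (14); add n3.
Step 4: frontier [n1-n3 3, n2-n3 13, n2-n4 15, n1-n4 21, n6-n8 20] → take n1-n3 (3); add n1.
Step 5: frontier [n1-n2 9, n2-n3 13, n2-n4 15, n6-n8 20] → take n1-n2 (9); add n2.
Step 6: frontier [n2-n8 15, n6-n8 20] → take n2-n8 (15); add n8.
Vertex order: n6, n9, n4, n3, n1, n2, n8. The 5th vertex is n1.

n1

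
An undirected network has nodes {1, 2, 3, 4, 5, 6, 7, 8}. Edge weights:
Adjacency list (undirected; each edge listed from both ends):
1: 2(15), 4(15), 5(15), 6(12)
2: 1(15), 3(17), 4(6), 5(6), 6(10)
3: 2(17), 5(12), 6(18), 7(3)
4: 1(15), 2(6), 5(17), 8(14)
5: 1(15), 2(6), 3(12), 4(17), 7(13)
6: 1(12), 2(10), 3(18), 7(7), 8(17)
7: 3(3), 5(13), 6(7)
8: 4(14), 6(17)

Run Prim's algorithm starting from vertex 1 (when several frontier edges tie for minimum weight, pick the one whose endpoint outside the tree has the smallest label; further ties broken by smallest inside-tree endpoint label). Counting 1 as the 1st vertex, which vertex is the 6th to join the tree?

Prim's algorithm from 1:
Step 1: cheapest edge leaving the tree is 1—6 (12); add 6.
Step 2: cheapest edge leaving the tree is 6—7 (7); add 7.
Step 3: cheapest edge leaving the tree is 3—7 (3); add 3.
Step 4: cheapest edge leaving the tree is 2—6 (10); add 2.
Step 5: cheapest edge leaving the tree is 2—4 (6); add 4.
Step 6: cheapest edge leaving the tree is 2—5 (6); add 5.
Step 7: cheapest edge leaving the tree is 4—8 (14); add 8.
Vertex order: 1, 6, 7, 3, 2, 4, 5, 8. The 6th vertex is 4.

4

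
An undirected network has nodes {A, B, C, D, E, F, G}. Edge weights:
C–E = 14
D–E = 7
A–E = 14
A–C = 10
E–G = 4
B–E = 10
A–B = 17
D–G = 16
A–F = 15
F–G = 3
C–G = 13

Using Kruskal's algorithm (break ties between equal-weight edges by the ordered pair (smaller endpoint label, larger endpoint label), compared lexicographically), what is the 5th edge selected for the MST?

B-E

Kruskal's algorithm — process edges by increasing weight (ties by edge label):
F–G (3): add. Components now {A} {B} {C} {D} {E} {F,G}
E–G (4): add. Components now {A} {B} {C} {D} {E,F,G}
D–E (7): add. Components now {A} {B} {C} {D,E,F,G}
A–C (10): add. Components now {A,C} {B} {D,E,F,G}
B–E (10): add. Components now {A,C} {B,D,E,F,G}
C–G (13): add. Components now {A,B,C,D,E,F,G}
The 5th edge added is B–E.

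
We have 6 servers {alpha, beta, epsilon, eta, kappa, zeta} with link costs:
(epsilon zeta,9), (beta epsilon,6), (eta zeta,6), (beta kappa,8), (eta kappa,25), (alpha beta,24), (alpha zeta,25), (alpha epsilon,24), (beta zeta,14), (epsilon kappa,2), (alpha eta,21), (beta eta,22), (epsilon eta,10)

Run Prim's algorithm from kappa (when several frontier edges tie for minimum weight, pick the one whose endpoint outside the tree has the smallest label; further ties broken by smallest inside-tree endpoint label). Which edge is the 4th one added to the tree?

Grow the tree from kappa using Prim:
Step 1: cheapest edge leaving the tree is epsilon kappa (2); add epsilon.
Step 2: cheapest edge leaving the tree is beta epsilon (6); add beta.
Step 3: cheapest edge leaving the tree is epsilon zeta (9); add zeta.
Step 4: cheapest edge leaving the tree is eta zeta (6); add eta.
Step 5: cheapest edge leaving the tree is alpha eta (21); add alpha.
The 4th edge added is eta zeta.

eta-zeta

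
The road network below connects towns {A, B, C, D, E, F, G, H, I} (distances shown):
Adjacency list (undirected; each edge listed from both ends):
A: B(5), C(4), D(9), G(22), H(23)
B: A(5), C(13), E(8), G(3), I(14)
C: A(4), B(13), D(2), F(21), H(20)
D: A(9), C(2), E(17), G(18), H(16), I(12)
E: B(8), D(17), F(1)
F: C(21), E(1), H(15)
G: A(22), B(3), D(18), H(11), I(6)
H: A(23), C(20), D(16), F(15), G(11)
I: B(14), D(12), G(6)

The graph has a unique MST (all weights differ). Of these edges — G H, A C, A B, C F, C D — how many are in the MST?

4

Kruskal's algorithm — process edges by increasing weight (ties by edge label):
E F (1): add — endpoints in different components.
C D (2): add — endpoints in different components.
B G (3): add — endpoints in different components.
A C (4): add — endpoints in different components.
A B (5): add — endpoints in different components.
G I (6): add — endpoints in different components.
B E (8): add — endpoints in different components.
A D (9): skip — A and D already connected.
G H (11): add — endpoints in different components.
MST edge set: {E F, C D, B G, A C, A B, G I, B E, G H}.
Of the listed edges, {G H, A C, A B, C D} are in the MST → 4.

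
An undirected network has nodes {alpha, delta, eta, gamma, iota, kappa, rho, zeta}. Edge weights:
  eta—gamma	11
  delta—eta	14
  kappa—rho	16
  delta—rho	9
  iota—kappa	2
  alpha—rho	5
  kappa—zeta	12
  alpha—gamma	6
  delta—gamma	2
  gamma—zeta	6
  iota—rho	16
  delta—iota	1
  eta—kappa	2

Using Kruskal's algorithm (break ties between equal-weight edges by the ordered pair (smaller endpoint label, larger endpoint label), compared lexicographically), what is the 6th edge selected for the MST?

Kruskal's algorithm — process edges by increasing weight (ties by edge label):
delta—iota (1): add — endpoints in different components.
delta—gamma (2): add — endpoints in different components.
eta—kappa (2): add — endpoints in different components.
iota—kappa (2): add — endpoints in different components.
alpha—rho (5): add — endpoints in different components.
alpha—gamma (6): add — endpoints in different components.
gamma—zeta (6): add — endpoints in different components.
The 6th edge added is alpha—gamma.

alpha-gamma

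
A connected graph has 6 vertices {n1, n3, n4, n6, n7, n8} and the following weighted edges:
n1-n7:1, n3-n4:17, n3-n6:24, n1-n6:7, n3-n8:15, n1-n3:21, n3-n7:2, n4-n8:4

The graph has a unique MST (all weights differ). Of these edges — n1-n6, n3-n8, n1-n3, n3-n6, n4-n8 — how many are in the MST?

3

Kruskal's algorithm — process edges by increasing weight (ties by edge label):
n1-n7 (1): add — endpoints in different components.
n3-n7 (2): add — endpoints in different components.
n4-n8 (4): add — endpoints in different components.
n1-n6 (7): add — endpoints in different components.
n3-n8 (15): add — endpoints in different components.
MST edge set: {n1-n7, n3-n7, n4-n8, n1-n6, n3-n8}.
Of the listed edges, {n1-n6, n3-n8, n4-n8} are in the MST → 3.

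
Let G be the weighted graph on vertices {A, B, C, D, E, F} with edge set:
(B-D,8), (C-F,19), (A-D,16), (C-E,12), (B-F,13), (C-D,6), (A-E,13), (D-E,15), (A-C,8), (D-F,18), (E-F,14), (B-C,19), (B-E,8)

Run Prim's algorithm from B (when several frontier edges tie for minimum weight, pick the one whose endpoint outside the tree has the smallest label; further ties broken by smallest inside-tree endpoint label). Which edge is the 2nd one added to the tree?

Prim's algorithm from B:
Step 1: frontier [B-D 8, B-E 8, B-F 13, B-C 19] → take B-D (8); add D.
Step 2: frontier [B-E 8, B-F 13, B-C 19, C-D 6, D-E 15, A-D 16, D-F 18] → take C-D (6); add C.
Step 3: frontier [B-E 8, B-F 13, A-C 8, C-E 12, C-F 19, D-E 15, A-D 16, D-F 18] → take A-C (8); add A.
Step 4: frontier [A-E 13, B-E 8, B-F 13, C-E 12, C-F 19, D-E 15, D-F 18] → take B-E (8); add E.
Step 5: frontier [B-F 13, C-F 19, D-F 18, E-F 14] → take B-F (13); add F.
The 2nd edge added is C-D.

C-D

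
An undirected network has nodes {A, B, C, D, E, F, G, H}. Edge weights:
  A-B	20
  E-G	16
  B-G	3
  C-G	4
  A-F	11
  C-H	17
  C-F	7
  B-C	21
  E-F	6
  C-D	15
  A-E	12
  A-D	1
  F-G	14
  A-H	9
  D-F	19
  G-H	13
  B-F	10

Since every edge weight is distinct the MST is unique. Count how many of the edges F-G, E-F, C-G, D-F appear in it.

Sort edges by weight, then run Kruskal:
A-D (1): add — endpoints in different components.
B-G (3): add — endpoints in different components.
C-G (4): add — endpoints in different components.
E-F (6): add — endpoints in different components.
C-F (7): add — endpoints in different components.
A-H (9): add — endpoints in different components.
B-F (10): skip — B and F already connected.
A-F (11): add — endpoints in different components.
MST edge set: {A-D, B-G, C-G, E-F, C-F, A-H, A-F}.
Of the listed edges, {E-F, C-G} are in the MST → 2.

2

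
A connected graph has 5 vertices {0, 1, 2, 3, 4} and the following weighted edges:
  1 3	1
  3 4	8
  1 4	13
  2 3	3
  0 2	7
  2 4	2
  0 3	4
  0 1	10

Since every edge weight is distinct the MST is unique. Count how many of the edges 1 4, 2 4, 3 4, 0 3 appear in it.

Kruskal's algorithm — process edges by increasing weight (ties by edge label):
1 3 (1): add. Components now {0} {1,3} {2} {4}
2 4 (2): add. Components now {0} {1,3} {2,4}
2 3 (3): add. Components now {0} {1,2,3,4}
0 3 (4): add. Components now {0,1,2,3,4}
MST edge set: {1 3, 2 4, 2 3, 0 3}.
Of the listed edges, {2 4, 0 3} are in the MST → 2.

2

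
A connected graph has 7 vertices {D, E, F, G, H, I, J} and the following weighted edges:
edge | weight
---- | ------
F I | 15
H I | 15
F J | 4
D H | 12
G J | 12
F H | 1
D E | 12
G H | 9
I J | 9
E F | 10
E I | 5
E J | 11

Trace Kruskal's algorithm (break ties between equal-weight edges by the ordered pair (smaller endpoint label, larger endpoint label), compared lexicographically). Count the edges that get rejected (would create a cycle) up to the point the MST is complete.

2

Kruskal: consider edges lightest-first.
F H (1): add — endpoints in different components.
F J (4): add — endpoints in different components.
E I (5): add — endpoints in different components.
G H (9): add — endpoints in different components.
I J (9): add — endpoints in different components.
E F (10): skip — E and F already connected.
E J (11): skip — E and J already connected.
D E (12): add — endpoints in different components.
Edges rejected before the tree was complete: 2.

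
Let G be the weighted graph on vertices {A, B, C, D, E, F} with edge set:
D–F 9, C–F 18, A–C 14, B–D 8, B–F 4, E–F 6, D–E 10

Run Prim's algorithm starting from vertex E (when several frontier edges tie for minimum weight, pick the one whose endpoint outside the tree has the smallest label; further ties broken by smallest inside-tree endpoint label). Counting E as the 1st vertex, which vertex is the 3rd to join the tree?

B

Grow the tree from E using Prim:
Step 1: frontier [E–F 6, D–E 10] → take E–F (6); add F.
Step 2: frontier [D–E 10, B–F 4, D–F 9, C–F 18] → take B–F (4); add B.
Step 3: frontier [B–D 8, D–E 10, D–F 9, C–F 18] → take B–D (8); add D.
Step 4: frontier [C–F 18] → take C–F (18); add C.
Step 5: frontier [A–C 14] → take A–C (14); add A.
Vertex order: E, F, B, D, C, A. The 3rd vertex is B.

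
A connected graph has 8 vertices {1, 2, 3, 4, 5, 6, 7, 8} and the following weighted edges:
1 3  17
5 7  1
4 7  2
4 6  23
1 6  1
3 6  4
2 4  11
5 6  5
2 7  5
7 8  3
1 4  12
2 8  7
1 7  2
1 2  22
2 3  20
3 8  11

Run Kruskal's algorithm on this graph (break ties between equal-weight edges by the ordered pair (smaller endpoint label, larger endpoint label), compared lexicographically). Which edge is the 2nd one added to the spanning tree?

Kruskal: consider edges lightest-first.
1 6 (1): add — endpoints in different components.
5 7 (1): add — endpoints in different components.
1 7 (2): add — endpoints in different components.
4 7 (2): add — endpoints in different components.
7 8 (3): add — endpoints in different components.
3 6 (4): add — endpoints in different components.
2 7 (5): add — endpoints in different components.
The 2nd edge added is 5 7.

5-7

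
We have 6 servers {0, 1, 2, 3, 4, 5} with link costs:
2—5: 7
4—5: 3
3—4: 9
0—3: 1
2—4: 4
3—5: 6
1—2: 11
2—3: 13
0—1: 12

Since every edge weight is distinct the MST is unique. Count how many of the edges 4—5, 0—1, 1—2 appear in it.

2

Sort edges by weight, then run Kruskal:
0—3 (1): add — endpoints in different components.
4—5 (3): add — endpoints in different components.
2—4 (4): add — endpoints in different components.
3—5 (6): add — endpoints in different components.
2—5 (7): skip — 2 and 5 already connected.
3—4 (9): skip — 3 and 4 already connected.
1—2 (11): add — endpoints in different components.
MST edge set: {0—3, 4—5, 2—4, 3—5, 1—2}.
Of the listed edges, {4—5, 1—2} are in the MST → 2.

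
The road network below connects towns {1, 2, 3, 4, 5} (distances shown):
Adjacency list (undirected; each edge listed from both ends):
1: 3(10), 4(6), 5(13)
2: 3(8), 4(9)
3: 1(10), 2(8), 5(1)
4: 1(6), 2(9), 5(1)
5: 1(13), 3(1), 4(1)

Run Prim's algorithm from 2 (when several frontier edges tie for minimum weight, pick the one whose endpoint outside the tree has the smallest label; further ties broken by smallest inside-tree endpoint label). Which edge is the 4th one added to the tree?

1-4

Grow the tree from 2 using Prim:
Step 1: cheapest edge leaving the tree is 2-3 (8); add 3.
Step 2: cheapest edge leaving the tree is 3-5 (1); add 5.
Step 3: cheapest edge leaving the tree is 4-5 (1); add 4.
Step 4: cheapest edge leaving the tree is 1-4 (6); add 1.
The 4th edge added is 1-4.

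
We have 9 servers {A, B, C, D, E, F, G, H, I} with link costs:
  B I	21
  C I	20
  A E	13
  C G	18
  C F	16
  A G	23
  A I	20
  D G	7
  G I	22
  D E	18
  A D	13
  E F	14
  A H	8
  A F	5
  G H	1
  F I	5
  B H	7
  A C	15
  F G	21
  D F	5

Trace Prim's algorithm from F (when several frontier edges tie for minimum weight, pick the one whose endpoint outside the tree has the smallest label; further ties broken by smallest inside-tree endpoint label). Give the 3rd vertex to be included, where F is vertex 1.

Grow the tree from F using Prim:
Step 1: cheapest edge leaving the tree is A F (5); add A.
Step 2: cheapest edge leaving the tree is D F (5); add D.
Step 3: cheapest edge leaving the tree is F I (5); add I.
Step 4: cheapest edge leaving the tree is D G (7); add G.
Step 5: cheapest edge leaving the tree is G H (1); add H.
Step 6: cheapest edge leaving the tree is B H (7); add B.
Step 7: cheapest edge leaving the tree is A E (13); add E.
Step 8: cheapest edge leaving the tree is A C (15); add C.
Vertex order: F, A, D, I, G, H, B, E, C. The 3rd vertex is D.

D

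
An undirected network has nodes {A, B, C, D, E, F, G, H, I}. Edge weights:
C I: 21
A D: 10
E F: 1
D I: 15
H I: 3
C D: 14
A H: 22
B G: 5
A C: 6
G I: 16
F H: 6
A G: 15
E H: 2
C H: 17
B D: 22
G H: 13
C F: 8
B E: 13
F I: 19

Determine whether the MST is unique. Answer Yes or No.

No

Kruskal: consider edges lightest-first.
E F (1): add — endpoints in different components.
E H (2): add — endpoints in different components.
H I (3): add — endpoints in different components.
B G (5): add — endpoints in different components.
A C (6): add — endpoints in different components.
F H (6): skip — F and H already connected.
C F (8): add — endpoints in different components.
A D (10): add — endpoints in different components.
B E (13): add — endpoints in different components.
Non-tree edge G H has weight 13, equal to the heaviest edge on its tree cycle — swapping gives another MST of the same weight. Not unique.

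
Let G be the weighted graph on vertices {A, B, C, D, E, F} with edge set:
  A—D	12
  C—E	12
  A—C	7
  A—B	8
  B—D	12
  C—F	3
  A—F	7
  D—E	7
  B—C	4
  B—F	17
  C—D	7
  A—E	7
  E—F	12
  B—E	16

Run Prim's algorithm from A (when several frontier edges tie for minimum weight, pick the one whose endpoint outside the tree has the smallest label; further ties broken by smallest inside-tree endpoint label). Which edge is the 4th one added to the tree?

C-D

Grow the tree from A using Prim:
Step 1: frontier [A—C 7, A—E 7, A—F 7, A—B 8, A—D 12] → take A—C (7); add C.
Step 2: frontier [A—E 7, A—F 7, A—B 8, A—D 12, C—F 3, B—C 4, C—D 7, C—E 12] → take C—F (3); add F.
Step 3: frontier [A—E 7, A—B 8, A—D 12, B—C 4, C—D 7, C—E 12, E—F 12, B—F 17] → take B—C (4); add B.
Step 4: frontier [A—E 7, A—D 12, B—D 12, B—E 16, C—D 7, C—E 12, E—F 12] → take C—D (7); add D.
Step 5: frontier [A—E 7, B—E 16, C—E 12, D—E 7, E—F 12] → take A—E (7); add E.
The 4th edge added is C—D.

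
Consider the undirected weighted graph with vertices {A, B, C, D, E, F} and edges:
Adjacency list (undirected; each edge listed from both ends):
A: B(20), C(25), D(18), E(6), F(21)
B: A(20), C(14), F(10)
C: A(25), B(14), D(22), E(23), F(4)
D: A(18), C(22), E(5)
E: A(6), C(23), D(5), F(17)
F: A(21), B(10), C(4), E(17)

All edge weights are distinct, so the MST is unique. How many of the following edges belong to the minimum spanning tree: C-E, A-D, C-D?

0

Sort edges by weight, then run Kruskal:
C-F (4): add — endpoints in different components.
D-E (5): add — endpoints in different components.
A-E (6): add — endpoints in different components.
B-F (10): add — endpoints in different components.
B-C (14): skip — B and C already connected.
E-F (17): add — endpoints in different components.
MST edge set: {C-F, D-E, A-E, B-F, E-F}.
Of the listed edges, {} are in the MST → 0.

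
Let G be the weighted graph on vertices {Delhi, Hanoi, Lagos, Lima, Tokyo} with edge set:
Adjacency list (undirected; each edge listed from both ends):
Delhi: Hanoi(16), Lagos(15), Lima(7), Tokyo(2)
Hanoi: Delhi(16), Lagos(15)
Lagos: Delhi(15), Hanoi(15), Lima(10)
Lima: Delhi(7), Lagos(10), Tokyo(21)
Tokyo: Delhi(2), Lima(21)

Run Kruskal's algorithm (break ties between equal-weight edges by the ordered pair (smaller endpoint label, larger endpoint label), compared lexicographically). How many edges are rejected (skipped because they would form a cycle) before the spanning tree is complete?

1

Kruskal: consider edges lightest-first.
Delhi-Tokyo (2): add. Components now {Delhi,Tokyo} {Hanoi} {Lima} {Lagos}
Delhi-Lima (7): add. Components now {Delhi,Lima,Tokyo} {Hanoi} {Lagos}
Lagos-Lima (10): add. Components now {Delhi,Lagos,Lima,Tokyo} {Hanoi}
Delhi-Lagos (15): skip — Delhi and Lagos already connected.
Hanoi-Lagos (15): add. Components now {Delhi,Hanoi,Lagos,Lima,Tokyo}
Edges rejected before the tree was complete: 1.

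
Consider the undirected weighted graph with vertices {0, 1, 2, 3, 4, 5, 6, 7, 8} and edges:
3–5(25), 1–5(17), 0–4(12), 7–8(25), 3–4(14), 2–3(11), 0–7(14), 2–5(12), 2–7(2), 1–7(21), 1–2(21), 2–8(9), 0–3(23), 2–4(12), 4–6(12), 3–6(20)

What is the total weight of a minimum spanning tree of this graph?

87

Grow the tree from 3 using Prim:
Step 1: cheapest edge leaving the tree is 2–3 (11); add 2.
Step 2: cheapest edge leaving the tree is 2–7 (2); add 7.
Step 3: cheapest edge leaving the tree is 2–8 (9); add 8.
Step 4: cheapest edge leaving the tree is 2–4 (12); add 4.
Step 5: cheapest edge leaving the tree is 0–4 (12); add 0.
Step 6: cheapest edge leaving the tree is 2–5 (12); add 5.
Step 7: cheapest edge leaving the tree is 4–6 (12); add 6.
Step 8: cheapest edge leaving the tree is 1–5 (17); add 1.
MST edges: 2–3, 2–7, 2–8, 2–4, 0–4, 2–5, 4–6, 1–5; total weight 11+2+9+12+12+12+12+17 = 87.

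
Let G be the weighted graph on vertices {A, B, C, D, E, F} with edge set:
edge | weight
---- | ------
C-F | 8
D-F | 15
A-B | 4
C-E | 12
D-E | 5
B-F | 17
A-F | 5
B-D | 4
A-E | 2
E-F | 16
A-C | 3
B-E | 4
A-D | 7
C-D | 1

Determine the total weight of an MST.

15

Prim's algorithm from B:
Step 1: frontier [A-B 4, B-D 4, B-E 4, B-F 17] → take A-B (4); add A.
Step 2: frontier [A-E 2, A-C 3, A-F 5, A-D 7, B-D 4, B-E 4, B-F 17] → take A-E (2); add E.
Step 3: frontier [A-C 3, A-F 5, A-D 7, B-D 4, B-F 17, D-E 5, C-E 12, E-F 16] → take A-C (3); add C.
Step 4: frontier [A-F 5, A-D 7, B-D 4, B-F 17, C-D 1, C-F 8, D-E 5, E-F 16] → take C-D (1); add D.
Step 5: frontier [A-F 5, B-F 17, C-F 8, D-F 15, E-F 16] → take A-F (5); add F.
MST edges: A-B, A-E, A-C, C-D, A-F; total weight 4+2+3+1+5 = 15.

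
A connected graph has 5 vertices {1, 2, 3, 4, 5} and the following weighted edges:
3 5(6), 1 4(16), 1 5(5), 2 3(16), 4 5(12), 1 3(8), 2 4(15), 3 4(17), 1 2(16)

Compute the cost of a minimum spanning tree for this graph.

Prim, starting at 3.
Step 1: cheapest edge leaving the tree is 3 5 (6); add 5.
Step 2: cheapest edge leaving the tree is 1 5 (5); add 1.
Step 3: cheapest edge leaving the tree is 4 5 (12); add 4.
Step 4: cheapest edge leaving the tree is 2 4 (15); add 2.
MST edges: 3 5, 1 5, 4 5, 2 4; total weight 6+5+12+15 = 38.

38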